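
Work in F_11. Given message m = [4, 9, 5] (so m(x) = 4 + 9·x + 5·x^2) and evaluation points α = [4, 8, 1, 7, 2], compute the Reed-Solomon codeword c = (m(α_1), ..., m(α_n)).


c = [10, 0, 7, 4, 9]

Message polynomial: m(x) = 4 + 9·x + 5·x^2 (mod 11).
For each evaluation point α_i, compute m(α_i) mod 11:
  α_1 = 4: Horner steps 5 → 7 → 10, so m(4) = 10.
  α_2 = 8: Horner steps 5 → 5 → 0, so m(8) = 0.
  α_3 = 1: Horner steps 5 → 3 → 7, so m(1) = 7.
  α_4 = 7: Horner steps 5 → 0 → 4, so m(7) = 4.
  α_5 = 2: Horner steps 5 → 8 → 9, so m(2) = 9.
Codeword c = [10, 0, 7, 4, 9] ∈ F_11^5.


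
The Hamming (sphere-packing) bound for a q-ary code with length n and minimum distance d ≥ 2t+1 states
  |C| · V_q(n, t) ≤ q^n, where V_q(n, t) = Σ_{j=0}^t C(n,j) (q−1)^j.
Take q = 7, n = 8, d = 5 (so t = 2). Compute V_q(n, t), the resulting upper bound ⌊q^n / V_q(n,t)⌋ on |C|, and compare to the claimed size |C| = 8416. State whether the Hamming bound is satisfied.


V_q(n, t) = 1057, q^n = 5764801, Hamming bound = 5453, |C| = 8416 > bound (violated).

Step 1: Compute V_q(n, t) = Σ_{j=0}^2 C(n, j) (q−1)^j.
  j = 0: C(8,0)·(6)^0 = 1·1 = 1.
  j = 1: C(8,1)·(6)^1 = 8·6 = 48.
  j = 2: C(8,2)·(6)^2 = 28·36 = 1008.
  V_q(n, t) = 1 + 48 + 1008 = 1057.
Step 2: q^n = 7^8 = 5764801.
Step 3: Hamming bound ⌊q^n / V_q(n,t)⌋ = ⌊5764801/1057⌋ = 5453.
Step 4: Compare |C| = 8416 to 5453: violated.
The claimed |C| lies above the Hamming bound, so no 7-ary code of length 8 with d ≥ 5 can have 8416 codewords.


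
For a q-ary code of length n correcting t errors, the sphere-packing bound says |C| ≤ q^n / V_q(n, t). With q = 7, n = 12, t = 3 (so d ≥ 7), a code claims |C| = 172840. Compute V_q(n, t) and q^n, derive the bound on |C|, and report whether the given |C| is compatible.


V_q(n, t) = 49969, q^n = 13841287201, Hamming bound = 276997, |C| = 172840 ≤ bound (satisfied).

Step 1: Compute V_q(n, t) = Σ_{j=0}^3 C(n, j) (q−1)^j.
  j = 0: C(12,0)·(6)^0 = 1·1 = 1.
  j = 1: C(12,1)·(6)^1 = 12·6 = 72.
  j = 2: C(12,2)·(6)^2 = 66·36 = 2376.
  j = 3: C(12,3)·(6)^3 = 220·216 = 47520.
  V_q(n, t) = 1 + 72 + 2376 + 47520 = 49969.
Step 2: q^n = 7^12 = 13841287201.
Step 3: Hamming bound ⌊q^n / V_q(n,t)⌋ = ⌊13841287201/49969⌋ = 276997.
Step 4: Compare |C| = 172840 to 276997: satisfied.
The claimed |C| lies below the Hamming bound.


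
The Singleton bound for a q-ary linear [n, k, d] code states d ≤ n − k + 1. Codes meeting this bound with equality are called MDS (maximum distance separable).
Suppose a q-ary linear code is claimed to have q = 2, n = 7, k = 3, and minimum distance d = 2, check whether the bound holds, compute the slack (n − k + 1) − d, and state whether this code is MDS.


Singleton RHS = n − k + 1 = 5, slack = 3, bound satisfied, not MDS.

Singleton bound: d ≤ n − k + 1.
Here n = 7, k = 3, so n − k + 1 = 5.
Given d = 2, check d ≤ 5: YES.
Slack = (n − k + 1) − d = 3.
The code is NOT MDS (slack = 3 > 0).
Description: the claimed parameters are [7, 3, 2]_2; such a code would be non-MDS.


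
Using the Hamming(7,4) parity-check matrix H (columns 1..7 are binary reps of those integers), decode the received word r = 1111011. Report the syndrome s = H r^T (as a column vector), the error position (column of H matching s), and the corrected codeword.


s = (1, 0, 1)^T, error position = 5, corrected codeword c = 1111111

Compute s = H r^T mod 2 one row at a time:
  s_1 = 1 + 0 + 1 + 1 = 3 ≡ 1 (mod 2).
  s_2 = 1 + 1 + 1 + 1 = 4 ≡ 0 (mod 2).
  s_3 = 1 + 1 + 0 + 1 = 3 ≡ 1 (mod 2).
s = (1, 0, 1)^T — this equals column 5 of H (binary 101), so error is at position 5.
Correct: flip bit 5 of r = 1111011 to get c = 1111111.


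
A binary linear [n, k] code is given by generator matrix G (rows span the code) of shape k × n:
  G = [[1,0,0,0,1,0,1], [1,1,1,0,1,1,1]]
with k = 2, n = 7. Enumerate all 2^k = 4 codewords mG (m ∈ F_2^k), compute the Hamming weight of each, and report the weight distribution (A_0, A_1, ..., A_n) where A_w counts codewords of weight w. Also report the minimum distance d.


Weight distribution: A_0 = 1, A_3 = 2, A_6 = 1. Minimum distance d = 3.

Enumerate all 2^2 = 4 messages m ∈ F_2^2.
For each, compute codeword c = mG in F_2^7, then tally its weight.
  m = 00 → c = 0000000, weight = 0.
  m = 10 → c = 1000101, weight = 3.
  m = 01 → c = 1110111, weight = 6.
  m = 11 → c = 0110010, weight = 3.
Tally weights:
  weight 0: 1 codewords.
  weight 3: 2 codewords.
  weight 6: 1 codewords.
Minimum distance d = smallest w > 0 with A_w > 0 = 3.
Sanity: Σ A_w = 4 = 2^2 = 4 ✓.


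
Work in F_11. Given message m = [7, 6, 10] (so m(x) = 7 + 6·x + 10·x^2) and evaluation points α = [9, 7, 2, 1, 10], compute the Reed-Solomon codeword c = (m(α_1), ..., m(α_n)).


c = [2, 0, 4, 1, 0]

Message polynomial: m(x) = 7 + 6·x + 10·x^2 (mod 11).
For each evaluation point α_i, compute m(α_i) mod 11:
  α_1 = 9: Horner steps 10 → 8 → 2, so m(9) = 2.
  α_2 = 7: Horner steps 10 → 10 → 0, so m(7) = 0.
  α_3 = 2: Horner steps 10 → 4 → 4, so m(2) = 4.
  α_4 = 1: Horner steps 10 → 5 → 1, so m(1) = 1.
  α_5 = 10: Horner steps 10 → 7 → 0, so m(10) = 0.
Codeword c = [2, 0, 4, 1, 0] ∈ F_11^5.


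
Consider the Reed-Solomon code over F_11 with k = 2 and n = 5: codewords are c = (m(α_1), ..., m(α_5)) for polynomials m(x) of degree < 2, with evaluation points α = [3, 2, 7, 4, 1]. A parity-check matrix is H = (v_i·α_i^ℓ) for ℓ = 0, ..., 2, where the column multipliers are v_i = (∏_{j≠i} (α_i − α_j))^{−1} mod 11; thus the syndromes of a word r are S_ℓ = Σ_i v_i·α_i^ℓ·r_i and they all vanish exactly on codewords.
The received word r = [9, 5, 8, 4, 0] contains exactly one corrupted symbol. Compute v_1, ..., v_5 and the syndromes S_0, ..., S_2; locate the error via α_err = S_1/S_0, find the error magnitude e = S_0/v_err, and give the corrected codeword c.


S = (4, 1, 3), error at position 1, error magnitude e = 10, c = [10, 5, 8, 4, 0].

Step 1: column multipliers v_i = (∏_{j≠i}(α_i − α_j))^{−1} mod 11.
  i = 1 (α = 3): (3−2)(3−7)(3−4)(3−1) = 1·(−4)·(−1)·2 = 8 ≡ 8, so v_1 = 8^{−1} = 7 (mod 11).
  i = 2 (α = 2): (2−3)(2−7)(2−4)(2−1) = (−1)·(−5)·(−2)·1 = −10 ≡ 1, so v_2 = 1^{−1} = 1 (mod 11).
  i = 3 (α = 7): (7−3)(7−2)(7−4)(7−1) = 4·5·3·6 = 360 ≡ 8, so v_3 = 8^{−1} = 7 (mod 11).
  i = 4 (α = 4): (4−3)(4−2)(4−7)(4−1) = 1·2·(−3)·3 = −18 ≡ 4, so v_4 = 4^{−1} = 3 (mod 11).
  i = 5 (α = 1): (1−3)(1−2)(1−7)(1−4) = (−2)·(−1)·(−6)·(−3) = 36 ≡ 3, so v_5 = 3^{−1} = 4 (mod 11).
  v = [7, 1, 7, 3, 4].
Step 2: syndromes of r = [9, 5, 8, 4, 0] (all sums mod 11).
  S_0 = Σ v_i r_i = 7·9 + 1·5 + 7·8 + 3·4 + 4·0 = 136 ≡ 4.
  S_1 = Σ v_i α_i r_i = 7·3·9 + 1·2·5 + 7·7·8 + 3·4·4 + 4·1·0 = 639 ≡ 1.
  α_i^2 mod 11 = [9, 4, 5, 5, 1].
  S_2 = Σ v_i α_i^2 r_i = 7·9·9 + 1·4·5 + 7·5·8 + 3·5·4 + 4·1·0 = 927 ≡ 3.
  S = (4, 1, 3) ≠ 0, so r is not a codeword (an error is present).
Step 3: locate the error. For a single error e at position i, S_ℓ = v_i·e·α_i^ℓ, so α_err = S_1/S_0.
  S_0^{−1} = 4^{−1} = 3 (mod 11), so α_err = 1·3 = 3 ≡ 3 = α_1. Error position i = 1.
  Consistency check: S_2/S_1 = 3·1 = 3 ≡ 3 = α_err ✓ (single-error assumption holds).
Step 4: error magnitude e = S_0/v_1 = S_0·∏_{j≠1}(α_1 − α_j) = 4·8 = 32 ≡ 10 (mod 11).
Step 5: correct position 1: c_1 = r_1 − e = 9 − 10 ≡ 10 (mod 11). Hence c = [10, 5, 8, 4, 0].
  Check: interpolating c through the α_i gives m(x) = 6 + 5·x (degree < 2) with m(α_i) = c_i for every i, so c is indeed a codeword.


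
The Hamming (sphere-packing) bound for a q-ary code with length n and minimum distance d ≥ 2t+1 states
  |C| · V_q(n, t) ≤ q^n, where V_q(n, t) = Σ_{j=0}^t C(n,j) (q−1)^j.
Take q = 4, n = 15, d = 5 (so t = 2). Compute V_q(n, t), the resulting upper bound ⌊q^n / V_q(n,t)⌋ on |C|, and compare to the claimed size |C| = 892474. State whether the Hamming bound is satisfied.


V_q(n, t) = 991, q^n = 1073741824, Hamming bound = 1083493, |C| = 892474 ≤ bound (satisfied).

Step 1: Compute V_q(n, t) = Σ_{j=0}^2 C(n, j) (q−1)^j.
  j = 0: C(15,0)·(3)^0 = 1·1 = 1.
  j = 1: C(15,1)·(3)^1 = 15·3 = 45.
  j = 2: C(15,2)·(3)^2 = 105·9 = 945.
  V_q(n, t) = 1 + 45 + 945 = 991.
Step 2: q^n = 4^15 = 1073741824.
Step 3: Hamming bound ⌊q^n / V_q(n,t)⌋ = ⌊1073741824/991⌋ = 1083493.
Step 4: Compare |C| = 892474 to 1083493: satisfied.
The claimed |C| lies below the Hamming bound.


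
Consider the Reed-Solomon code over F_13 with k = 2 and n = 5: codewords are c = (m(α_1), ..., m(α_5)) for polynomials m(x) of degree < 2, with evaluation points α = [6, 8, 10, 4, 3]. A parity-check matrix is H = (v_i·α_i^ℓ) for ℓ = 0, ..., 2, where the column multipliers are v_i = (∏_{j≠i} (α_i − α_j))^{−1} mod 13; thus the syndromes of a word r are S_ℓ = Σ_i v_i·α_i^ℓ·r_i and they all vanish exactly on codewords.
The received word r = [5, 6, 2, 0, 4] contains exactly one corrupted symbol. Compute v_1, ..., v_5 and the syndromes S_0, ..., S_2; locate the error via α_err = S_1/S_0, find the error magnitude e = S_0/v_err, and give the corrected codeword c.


S = (2, 3, 11), error at position 2, error magnitude e = 9, c = [5, 10, 2, 0, 4].

Step 1: column multipliers v_i = (∏_{j≠i}(α_i − α_j))^{−1} mod 13.
  i = 1 (α = 6): (6−8)(6−10)(6−4)(6−3) = (−2)·(−4)·2·3 = 48 ≡ 9, so v_1 = 9^{−1} = 3 (mod 13).
  i = 2 (α = 8): (8−6)(8−10)(8−4)(8−3) = 2·(−2)·4·5 = −80 ≡ 11, so v_2 = 11^{−1} = 6 (mod 13).
  i = 3 (α = 10): (10−6)(10−8)(10−4)(10−3) = 4·2·6·7 = 336 ≡ 11, so v_3 = 11^{−1} = 6 (mod 13).
  i = 4 (α = 4): (4−6)(4−8)(4−10)(4−3) = (−2)·(−4)·(−6)·1 = −48 ≡ 4, so v_4 = 4^{−1} = 10 (mod 13).
  i = 5 (α = 3): (3−6)(3−8)(3−10)(3−4) = (−3)·(−5)·(−7)·(−1) = 105 ≡ 1, so v_5 = 1^{−1} = 1 (mod 13).
  v = [3, 6, 6, 10, 1].
Step 2: syndromes of r = [5, 6, 2, 0, 4] (all sums mod 13).
  S_0 = Σ v_i r_i = 3·5 + 6·6 + 6·2 + 10·0 + 1·4 = 67 ≡ 2.
  S_1 = Σ v_i α_i r_i = 3·6·5 + 6·8·6 + 6·10·2 + 10·4·0 + 1·3·4 = 510 ≡ 3.
  α_i^2 mod 13 = [10, 12, 9, 3, 9].
  S_2 = Σ v_i α_i^2 r_i = 3·10·5 + 6·12·6 + 6·9·2 + 10·3·0 + 1·9·4 = 726 ≡ 11.
  S = (2, 3, 11) ≠ 0, so r is not a codeword (an error is present).
Step 3: locate the error. For a single error e at position i, S_ℓ = v_i·e·α_i^ℓ, so α_err = S_1/S_0.
  S_0^{−1} = 2^{−1} = 7 (mod 13), so α_err = 3·7 = 21 ≡ 8 = α_2. Error position i = 2.
  Consistency check: S_2/S_1 = 11·9 = 99 ≡ 8 = α_err ✓ (single-error assumption holds).
Step 4: error magnitude e = S_0/v_2 = S_0·∏_{j≠2}(α_2 − α_j) = 2·11 = 22 ≡ 9 (mod 13).
Step 5: correct position 2: c_2 = r_2 − e = 6 − 9 ≡ 10 (mod 13). Hence c = [5, 10, 2, 0, 4].
  Check: interpolating c through the α_i gives m(x) = 3 + 9·x (degree < 2) with m(α_i) = c_i for every i, so c is indeed a codeword.


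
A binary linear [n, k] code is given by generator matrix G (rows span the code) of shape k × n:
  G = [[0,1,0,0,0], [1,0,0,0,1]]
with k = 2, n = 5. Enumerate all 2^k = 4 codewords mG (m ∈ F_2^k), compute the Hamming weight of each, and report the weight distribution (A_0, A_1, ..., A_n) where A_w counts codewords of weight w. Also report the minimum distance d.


Weight distribution: A_0 = 1, A_1 = 1, A_2 = 1, A_3 = 1. Minimum distance d = 1.

Enumerate all 2^2 = 4 messages m ∈ F_2^2.
For each, compute codeword c = mG in F_2^5, then tally its weight.
  m = 00 → c = 00000, weight = 0.
  m = 10 → c = 01000, weight = 1.
  m = 01 → c = 10001, weight = 2.
  m = 11 → c = 11001, weight = 3.
Tally weights:
  weight 0: 1 codewords.
  weight 1: 1 codewords.
  weight 2: 1 codewords.
  weight 3: 1 codewords.
Minimum distance d = smallest w > 0 with A_w > 0 = 1.
Sanity: Σ A_w = 4 = 2^2 = 4 ✓.


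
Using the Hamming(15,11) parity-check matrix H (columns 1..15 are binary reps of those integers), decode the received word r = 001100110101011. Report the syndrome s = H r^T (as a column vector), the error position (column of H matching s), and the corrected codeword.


s = (1, 1, 1, 1)^T, error position = 15, corrected codeword c = 001100110101010

Compute s = H r^T mod 2 one row at a time:
  s_1 = 1 + 0 + 1 + 0 + 1 + 0 + 1 + 1 = 5 ≡ 1 (mod 2).
  s_2 = 1 + 0 + 0 + 1 + 1 + 0 + 1 + 1 = 5 ≡ 1 (mod 2).
  s_3 = 0 + 1 + 0 + 1 + 1 + 0 + 1 + 1 = 5 ≡ 1 (mod 2).
  s_4 = 0 + 1 + 0 + 1 + 0 + 0 + 0 + 1 = 3 ≡ 1 (mod 2).
s = (1, 1, 1, 1)^T — this equals column 15 of H (binary 1111), so error is at position 15.
Correct: flip bit 15 of r = 001100110101011 to get c = 001100110101010.


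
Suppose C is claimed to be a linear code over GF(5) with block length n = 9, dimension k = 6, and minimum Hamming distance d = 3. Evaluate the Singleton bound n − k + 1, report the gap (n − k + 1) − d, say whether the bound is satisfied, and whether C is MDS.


Singleton RHS = n − k + 1 = 4, slack = 1, bound satisfied, not MDS.

Singleton bound: d ≤ n − k + 1.
Here n = 9, k = 6, so n − k + 1 = 4.
Given d = 3, check d ≤ 4: YES.
Slack = (n − k + 1) − d = 1.
The code is NOT MDS (slack = 1 > 0).
Description: the claimed parameters are [9, 6, 3]_5; such a code would be non-MDS.


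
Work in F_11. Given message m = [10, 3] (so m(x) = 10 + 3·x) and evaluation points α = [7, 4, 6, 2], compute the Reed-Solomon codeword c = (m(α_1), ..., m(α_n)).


c = [9, 0, 6, 5]

Message polynomial: m(x) = 10 + 3·x (mod 11).
For each evaluation point α_i, compute m(α_i) mod 11:
  α_1 = 7: Horner steps 3 → 9, so m(7) = 9.
  α_2 = 4: Horner steps 3 → 0, so m(4) = 0.
  α_3 = 6: Horner steps 3 → 6, so m(6) = 6.
  α_4 = 2: Horner steps 3 → 5, so m(2) = 5.
Codeword c = [9, 0, 6, 5] ∈ F_11^4.


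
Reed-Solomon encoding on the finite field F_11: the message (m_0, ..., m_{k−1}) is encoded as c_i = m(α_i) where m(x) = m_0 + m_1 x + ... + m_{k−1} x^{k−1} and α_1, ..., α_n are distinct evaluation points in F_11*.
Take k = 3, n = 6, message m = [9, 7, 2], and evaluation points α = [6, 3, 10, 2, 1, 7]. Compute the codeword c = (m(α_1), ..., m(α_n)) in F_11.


c = [2, 4, 4, 9, 7, 2]

Message polynomial: m(x) = 9 + 7·x + 2·x^2 (mod 11).
For each evaluation point α_i, compute m(α_i) mod 11:
  α_1 = 6: Horner steps 2 → 8 → 2, so m(6) = 2.
  α_2 = 3: Horner steps 2 → 2 → 4, so m(3) = 4.
  α_3 = 10: Horner steps 2 → 5 → 4, so m(10) = 4.
  α_4 = 2: Horner steps 2 → 0 → 9, so m(2) = 9.
  α_5 = 1: Horner steps 2 → 9 → 7, so m(1) = 7.
  α_6 = 7: Horner steps 2 → 10 → 2, so m(7) = 2.
Codeword c = [2, 4, 4, 9, 7, 2] ∈ F_11^6.


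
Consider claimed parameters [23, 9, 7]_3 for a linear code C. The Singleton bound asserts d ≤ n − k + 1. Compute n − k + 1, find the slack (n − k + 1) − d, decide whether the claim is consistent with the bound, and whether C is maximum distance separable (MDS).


Singleton RHS = n − k + 1 = 15, slack = 8, bound satisfied, not MDS.

Singleton bound: d ≤ n − k + 1.
Here n = 23, k = 9, so n − k + 1 = 15.
Given d = 7, check d ≤ 15: YES.
Slack = (n − k + 1) − d = 8.
The code is NOT MDS (slack = 8 > 0).
Description: the claimed parameters are [23, 9, 7]_3; such a code would be non-MDS.


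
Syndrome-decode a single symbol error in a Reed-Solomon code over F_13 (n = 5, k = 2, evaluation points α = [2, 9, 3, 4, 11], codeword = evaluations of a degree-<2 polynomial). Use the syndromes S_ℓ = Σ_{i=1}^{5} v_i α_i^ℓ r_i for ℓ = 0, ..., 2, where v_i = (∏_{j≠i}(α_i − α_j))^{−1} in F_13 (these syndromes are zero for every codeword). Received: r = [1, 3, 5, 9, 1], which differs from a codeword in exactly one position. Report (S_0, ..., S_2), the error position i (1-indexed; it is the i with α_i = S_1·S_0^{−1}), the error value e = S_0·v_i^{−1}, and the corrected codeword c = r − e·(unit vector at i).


S = (6, 1, 11), error at position 5, error magnitude e = 3, c = [1, 3, 5, 9, 11].

Step 1: column multipliers v_i = (∏_{j≠i}(α_i − α_j))^{−1} mod 13.
  i = 1 (α = 2): (2−9)(2−3)(2−4)(2−11) = (−7)·(−1)·(−2)·(−9) = 126 ≡ 9, so v_1 = 9^{−1} = 3 (mod 13).
  i = 2 (α = 9): (9−2)(9−3)(9−4)(9−11) = 7·6·5·(−2) = −420 ≡ 9, so v_2 = 9^{−1} = 3 (mod 13).
  i = 3 (α = 3): (3−2)(3−9)(3−4)(3−11) = 1·(−6)·(−1)·(−8) = −48 ≡ 4, so v_3 = 4^{−1} = 10 (mod 13).
  i = 4 (α = 4): (4−2)(4−9)(4−3)(4−11) = 2·(−5)·1·(−7) = 70 ≡ 5, so v_4 = 5^{−1} = 8 (mod 13).
  i = 5 (α = 11): (11−2)(11−9)(11−3)(11−4) = 9·2·8·7 = 1008 ≡ 7, so v_5 = 7^{−1} = 2 (mod 13).
  v = [3, 3, 10, 8, 2].
Step 2: syndromes of r = [1, 3, 5, 9, 1] (all sums mod 13).
  S_0 = Σ v_i r_i = 3·1 + 3·3 + 10·5 + 8·9 + 2·1 = 136 ≡ 6.
  S_1 = Σ v_i α_i r_i = 3·2·1 + 3·9·3 + 10·3·5 + 8·4·9 + 2·11·1 = 547 ≡ 1.
  α_i^2 mod 13 = [4, 3, 9, 3, 4].
  S_2 = Σ v_i α_i^2 r_i = 3·4·1 + 3·3·3 + 10·9·5 + 8·3·9 + 2·4·1 = 713 ≡ 11.
  S = (6, 1, 11) ≠ 0, so r is not a codeword (an error is present).
Step 3: locate the error. For a single error e at position i, S_ℓ = v_i·e·α_i^ℓ, so α_err = S_1/S_0.
  S_0^{−1} = 6^{−1} = 11 (mod 13), so α_err = 1·11 = 11 ≡ 11 = α_5. Error position i = 5.
  Consistency check: S_2/S_1 = 11·1 = 11 ≡ 11 = α_err ✓ (single-error assumption holds).
Step 4: error magnitude e = S_0/v_5 = S_0·∏_{j≠5}(α_5 − α_j) = 6·7 = 42 ≡ 3 (mod 13).
Step 5: correct position 5: c_5 = r_5 − e = 1 − 3 ≡ 11 (mod 13). Hence c = [1, 3, 5, 9, 11].
  Check: interpolating c through the α_i gives m(x) = 6 + 4·x (degree < 2) with m(α_i) = c_i for every i, so c is indeed a codeword.


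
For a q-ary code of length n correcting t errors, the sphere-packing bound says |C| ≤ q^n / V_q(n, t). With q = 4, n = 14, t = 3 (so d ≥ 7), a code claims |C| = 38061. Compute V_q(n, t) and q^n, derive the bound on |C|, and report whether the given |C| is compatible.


V_q(n, t) = 10690, q^n = 268435456, Hamming bound = 25110, |C| = 38061 > bound (violated).

Step 1: Compute V_q(n, t) = Σ_{j=0}^3 C(n, j) (q−1)^j.
  j = 0: C(14,0)·(3)^0 = 1·1 = 1.
  j = 1: C(14,1)·(3)^1 = 14·3 = 42.
  j = 2: C(14,2)·(3)^2 = 91·9 = 819.
  j = 3: C(14,3)·(3)^3 = 364·27 = 9828.
  V_q(n, t) = 1 + 42 + 819 + 9828 = 10690.
Step 2: q^n = 4^14 = 268435456.
Step 3: Hamming bound ⌊q^n / V_q(n,t)⌋ = ⌊268435456/10690⌋ = 25110.
Step 4: Compare |C| = 38061 to 25110: violated.
The claimed |C| lies above the Hamming bound, so no 4-ary code of length 14 with d ≥ 7 can have 38061 codewords.


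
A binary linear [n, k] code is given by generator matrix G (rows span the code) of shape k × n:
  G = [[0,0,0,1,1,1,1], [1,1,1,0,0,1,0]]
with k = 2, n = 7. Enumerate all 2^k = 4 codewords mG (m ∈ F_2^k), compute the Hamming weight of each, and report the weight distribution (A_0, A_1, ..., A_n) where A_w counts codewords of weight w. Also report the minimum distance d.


Weight distribution: A_0 = 1, A_4 = 2, A_6 = 1. Minimum distance d = 4.

Enumerate all 2^2 = 4 messages m ∈ F_2^2.
For each, compute codeword c = mG in F_2^7, then tally its weight.
  m = 00 → c = 0000000, weight = 0.
  m = 10 → c = 0001111, weight = 4.
  m = 01 → c = 1110010, weight = 4.
  m = 11 → c = 1111101, weight = 6.
Tally weights:
  weight 0: 1 codewords.
  weight 4: 2 codewords.
  weight 6: 1 codewords.
Minimum distance d = smallest w > 0 with A_w > 0 = 4.
Sanity: Σ A_w = 4 = 2^2 = 4 ✓.


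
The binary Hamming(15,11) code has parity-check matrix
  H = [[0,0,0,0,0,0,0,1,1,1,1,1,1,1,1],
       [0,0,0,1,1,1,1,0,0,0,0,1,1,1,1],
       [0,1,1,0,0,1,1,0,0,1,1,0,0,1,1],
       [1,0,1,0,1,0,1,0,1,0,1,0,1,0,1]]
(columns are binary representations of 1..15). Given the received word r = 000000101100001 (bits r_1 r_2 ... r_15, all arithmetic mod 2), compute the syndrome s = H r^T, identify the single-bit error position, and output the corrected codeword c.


s = (1, 0, 1, 1)^T, error position = 11, corrected codeword c = 000000101110001

Compute s = H r^T mod 2 one row at a time:
  s_1 = 0 + 1 + 1 + 0 + 0 + 0 + 0 + 1 = 3 ≡ 1 (mod 2).
  s_2 = 0 + 0 + 0 + 1 + 0 + 0 + 0 + 1 = 2 ≡ 0 (mod 2).
  s_3 = 0 + 0 + 0 + 1 + 1 + 0 + 0 + 1 = 3 ≡ 1 (mod 2).
  s_4 = 0 + 0 + 0 + 1 + 1 + 0 + 0 + 1 = 3 ≡ 1 (mod 2).
s = (1, 0, 1, 1)^T — this equals column 11 of H (binary 1011), so error is at position 11.
Correct: flip bit 11 of r = 000000101100001 to get c = 000000101110001.


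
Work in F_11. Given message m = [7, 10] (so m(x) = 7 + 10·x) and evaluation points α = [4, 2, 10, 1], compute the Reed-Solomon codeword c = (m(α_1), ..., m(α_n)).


c = [3, 5, 8, 6]

Message polynomial: m(x) = 7 + 10·x (mod 11).
For each evaluation point α_i, compute m(α_i) mod 11:
  α_1 = 4: Horner steps 10 → 3, so m(4) = 3.
  α_2 = 2: Horner steps 10 → 5, so m(2) = 5.
  α_3 = 10: Horner steps 10 → 8, so m(10) = 8.
  α_4 = 1: Horner steps 10 → 6, so m(1) = 6.
Codeword c = [3, 5, 8, 6] ∈ F_11^4.


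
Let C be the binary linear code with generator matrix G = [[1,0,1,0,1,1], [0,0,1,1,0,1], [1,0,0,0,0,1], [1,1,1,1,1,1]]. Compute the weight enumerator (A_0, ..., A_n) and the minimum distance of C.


Weight distribution: A_0 = 1, A_2 = 3, A_3 = 8, A_4 = 3, A_6 = 1. Minimum distance d = 2.

Enumerate all 2^4 = 16 messages m ∈ F_2^4.
For each, compute codeword c = mG in F_2^6, then tally its weight.
  m = 0000 → c = 000000, weight = 0.
  m = 1000 → c = 101011, weight = 4.
  m = 0100 → c = 001101, weight = 3.
  m = 1100 → c = 100110, weight = 3.
  m = 0010 → c = 100001, weight = 2.
  m = 1010 → c = 001010, weight = 2.
  m = 0110 → c = 101100, weight = 3.
  m = 1110 → c = 000111, weight = 3.
  m = 0001 → c = 111111, weight = 6.
  m = 1001 → c = 010100, weight = 2.
  m = 0101 → c = 110010, weight = 3.
  m = 1101 → c = 011001, weight = 3.
  m = 0011 → c = 011110, weight = 4.
  m = 1011 → c = 110101, weight = 4.
  m = 0111 → c = 010011, weight = 3.
  m = 1111 → c = 111000, weight = 3.
Tally weights:
  weight 0: 1 codewords.
  weight 2: 3 codewords.
  weight 3: 8 codewords.
  weight 4: 3 codewords.
  weight 6: 1 codewords.
Minimum distance d = smallest w > 0 with A_w > 0 = 2.
Sanity: Σ A_w = 16 = 2^4 = 16 ✓.


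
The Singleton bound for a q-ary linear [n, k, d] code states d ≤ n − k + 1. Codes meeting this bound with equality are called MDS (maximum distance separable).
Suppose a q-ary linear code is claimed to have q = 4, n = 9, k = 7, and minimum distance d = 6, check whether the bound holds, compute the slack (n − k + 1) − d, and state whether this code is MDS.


Singleton RHS = n − k + 1 = 3, slack = -3, bound violated (no such code; not MDS).

Singleton bound: d ≤ n − k + 1.
Here n = 9, k = 7, so n − k + 1 = 3.
Given d = 6, check d ≤ 3: NO.
Slack = (n − k + 1) − d = -3.
The slack is negative: d = 6 exceeds n − k + 1 = 3 by 3, so the Singleton bound is violated and no linear [9, 7, 6]_4 code can exist. In particular it is not MDS (MDS requires d = n − k + 1 exactly).
Description: the claimed parameters are [9, 7, 6]_4; such a code would be impossible (violates the Singleton bound).


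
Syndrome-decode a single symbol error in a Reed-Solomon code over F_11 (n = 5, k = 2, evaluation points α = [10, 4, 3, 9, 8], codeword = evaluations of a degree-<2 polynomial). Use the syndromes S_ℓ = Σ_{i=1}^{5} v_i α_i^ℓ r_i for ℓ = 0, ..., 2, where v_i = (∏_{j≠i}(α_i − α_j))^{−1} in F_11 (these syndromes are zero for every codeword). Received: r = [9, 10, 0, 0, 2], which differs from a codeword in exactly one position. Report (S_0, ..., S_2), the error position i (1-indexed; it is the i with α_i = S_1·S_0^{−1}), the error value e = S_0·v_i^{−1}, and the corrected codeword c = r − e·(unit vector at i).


S = (10, 8, 2), error at position 3, error magnitude e = 10, c = [9, 10, 1, 0, 2].

Step 1: column multipliers v_i = (∏_{j≠i}(α_i − α_j))^{−1} mod 11.
  i = 1 (α = 10): (10−4)(10−3)(10−9)(10−8) = 6·7·1·2 = 84 ≡ 7, so v_1 = 7^{−1} = 8 (mod 11).
  i = 2 (α = 4): (4−10)(4−3)(4−9)(4−8) = (−6)·1·(−5)·(−4) = −120 ≡ 1, so v_2 = 1^{−1} = 1 (mod 11).
  i = 3 (α = 3): (3−10)(3−4)(3−9)(3−8) = (−7)·(−1)·(−6)·(−5) = 210 ≡ 1, so v_3 = 1^{−1} = 1 (mod 11).
  i = 4 (α = 9): (9−10)(9−4)(9−3)(9−8) = (−1)·5·6·1 = −30 ≡ 3, so v_4 = 3^{−1} = 4 (mod 11).
  i = 5 (α = 8): (8−10)(8−4)(8−3)(8−9) = (−2)·4·5·(−1) = 40 ≡ 7, so v_5 = 7^{−1} = 8 (mod 11).
  v = [8, 1, 1, 4, 8].
Step 2: syndromes of r = [9, 10, 0, 0, 2] (all sums mod 11).
  S_0 = Σ v_i r_i = 8·9 + 1·10 + 1·0 + 4·0 + 8·2 = 98 ≡ 10.
  S_1 = Σ v_i α_i r_i = 8·10·9 + 1·4·10 + 1·3·0 + 4·9·0 + 8·8·2 = 888 ≡ 8.
  α_i^2 mod 11 = [1, 5, 9, 4, 9].
  S_2 = Σ v_i α_i^2 r_i = 8·1·9 + 1·5·10 + 1·9·0 + 4·4·0 + 8·9·2 = 266 ≡ 2.
  S = (10, 8, 2) ≠ 0, so r is not a codeword (an error is present).
Step 3: locate the error. For a single error e at position i, S_ℓ = v_i·e·α_i^ℓ, so α_err = S_1/S_0.
  S_0^{−1} = 10^{−1} = 10 (mod 11), so α_err = 8·10 = 80 ≡ 3 = α_3. Error position i = 3.
  Consistency check: S_2/S_1 = 2·7 = 14 ≡ 3 = α_err ✓ (single-error assumption holds).
Step 4: error magnitude e = S_0/v_3 = S_0·∏_{j≠3}(α_3 − α_j) = 10·1 = 10 ≡ 10 (mod 11).
Step 5: correct position 3: c_3 = r_3 − e = 0 − 10 ≡ 1 (mod 11). Hence c = [9, 10, 1, 0, 2].
  Check: interpolating c through the α_i gives m(x) = 7 + 9·x (degree < 2) with m(α_i) = c_i for every i, so c is indeed a codeword.


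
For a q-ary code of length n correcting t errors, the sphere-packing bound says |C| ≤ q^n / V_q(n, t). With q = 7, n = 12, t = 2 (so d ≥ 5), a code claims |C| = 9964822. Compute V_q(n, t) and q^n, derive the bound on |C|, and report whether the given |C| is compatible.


V_q(n, t) = 2449, q^n = 13841287201, Hamming bound = 5651811, |C| = 9964822 > bound (violated).

Step 1: Compute V_q(n, t) = Σ_{j=0}^2 C(n, j) (q−1)^j.
  j = 0: C(12,0)·(6)^0 = 1·1 = 1.
  j = 1: C(12,1)·(6)^1 = 12·6 = 72.
  j = 2: C(12,2)·(6)^2 = 66·36 = 2376.
  V_q(n, t) = 1 + 72 + 2376 = 2449.
Step 2: q^n = 7^12 = 13841287201.
Step 3: Hamming bound ⌊q^n / V_q(n,t)⌋ = ⌊13841287201/2449⌋ = 5651811.
Step 4: Compare |C| = 9964822 to 5651811: violated.
The claimed |C| lies above the Hamming bound, so no 7-ary code of length 12 with d ≥ 5 can have 9964822 codewords.


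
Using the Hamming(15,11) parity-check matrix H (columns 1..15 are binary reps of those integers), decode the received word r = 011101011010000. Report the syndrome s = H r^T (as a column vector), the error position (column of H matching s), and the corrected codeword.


s = (1, 0, 0, 1)^T, error position = 9, corrected codeword c = 011101010010000

Compute s = H r^T mod 2 one row at a time:
  s_1 = 1 + 1 + 0 + 1 + 0 + 0 + 0 + 0 = 3 ≡ 1 (mod 2).
  s_2 = 1 + 0 + 1 + 0 + 0 + 0 + 0 + 0 = 2 ≡ 0 (mod 2).
  s_3 = 1 + 1 + 1 + 0 + 0 + 1 + 0 + 0 = 4 ≡ 0 (mod 2).
  s_4 = 0 + 1 + 0 + 0 + 1 + 1 + 0 + 0 = 3 ≡ 1 (mod 2).
s = (1, 0, 0, 1)^T — this equals column 9 of H (binary 1001), so error is at position 9.
Correct: flip bit 9 of r = 011101011010000 to get c = 011101010010000.


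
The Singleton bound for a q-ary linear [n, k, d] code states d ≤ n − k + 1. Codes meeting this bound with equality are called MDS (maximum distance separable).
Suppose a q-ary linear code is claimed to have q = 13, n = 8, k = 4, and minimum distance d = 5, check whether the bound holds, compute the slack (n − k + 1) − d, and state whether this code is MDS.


Singleton RHS = n − k + 1 = 5, slack = 0, bound satisfied, MDS.

Singleton bound: d ≤ n − k + 1.
Here n = 8, k = 4, so n − k + 1 = 5.
Given d = 5, check d ≤ 5: YES.
Slack = (n − k + 1) − d = 0.
The code is MDS (slack = 0).
Description: the claimed parameters are [8, 4, 5]_13; such a code would be MDS (meets Singleton bound).


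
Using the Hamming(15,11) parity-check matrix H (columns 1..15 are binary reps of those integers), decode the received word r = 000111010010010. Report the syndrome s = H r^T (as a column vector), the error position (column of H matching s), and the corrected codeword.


s = (1, 0, 1, 0)^T, error position = 10, corrected codeword c = 000111010110010

Compute s = H r^T mod 2 one row at a time:
  s_1 = 1 + 0 + 0 + 1 + 0 + 0 + 1 + 0 = 3 ≡ 1 (mod 2).
  s_2 = 1 + 1 + 1 + 0 + 0 + 0 + 1 + 0 = 4 ≡ 0 (mod 2).
  s_3 = 0 + 0 + 1 + 0 + 0 + 1 + 1 + 0 = 3 ≡ 1 (mod 2).
  s_4 = 0 + 0 + 1 + 0 + 0 + 1 + 0 + 0 = 2 ≡ 0 (mod 2).
s = (1, 0, 1, 0)^T — this equals column 10 of H (binary 1010), so error is at position 10.
Correct: flip bit 10 of r = 000111010010010 to get c = 000111010110010.


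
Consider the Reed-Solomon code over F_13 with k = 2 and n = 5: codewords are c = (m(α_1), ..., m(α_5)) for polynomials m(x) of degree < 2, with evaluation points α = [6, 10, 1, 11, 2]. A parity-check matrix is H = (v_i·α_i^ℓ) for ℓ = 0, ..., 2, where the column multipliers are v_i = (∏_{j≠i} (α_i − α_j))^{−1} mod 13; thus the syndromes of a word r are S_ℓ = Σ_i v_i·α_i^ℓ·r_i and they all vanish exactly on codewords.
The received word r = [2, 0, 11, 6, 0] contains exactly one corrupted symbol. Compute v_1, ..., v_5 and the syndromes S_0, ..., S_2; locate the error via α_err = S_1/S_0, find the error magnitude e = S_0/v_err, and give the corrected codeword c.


S = (2, 4, 8), error at position 5, error magnitude e = 9, c = [2, 0, 11, 6, 4].

Step 1: column multipliers v_i = (∏_{j≠i}(α_i − α_j))^{−1} mod 13.
  i = 1 (α = 6): (6−10)(6−1)(6−11)(6−2) = (−4)·5·(−5)·4 = 400 ≡ 10, so v_1 = 10^{−1} = 4 (mod 13).
  i = 2 (α = 10): (10−6)(10−1)(10−11)(10−2) = 4·9·(−1)·8 = −288 ≡ 11, so v_2 = 11^{−1} = 6 (mod 13).
  i = 3 (α = 1): (1−6)(1−10)(1−11)(1−2) = (−5)·(−9)·(−10)·(−1) = 450 ≡ 8, so v_3 = 8^{−1} = 5 (mod 13).
  i = 4 (α = 11): (11−6)(11−10)(11−1)(11−2) = 5·1·10·9 = 450 ≡ 8, so v_4 = 8^{−1} = 5 (mod 13).
  i = 5 (α = 2): (2−6)(2−10)(2−1)(2−11) = (−4)·(−8)·1·(−9) = −288 ≡ 11, so v_5 = 11^{−1} = 6 (mod 13).
  v = [4, 6, 5, 5, 6].
Step 2: syndromes of r = [2, 0, 11, 6, 0] (all sums mod 13).
  S_0 = Σ v_i r_i = 4·2 + 6·0 + 5·11 + 5·6 + 6·0 = 93 ≡ 2.
  S_1 = Σ v_i α_i r_i = 4·6·2 + 6·10·0 + 5·1·11 + 5·11·6 + 6·2·0 = 433 ≡ 4.
  α_i^2 mod 13 = [10, 9, 1, 4, 4].
  S_2 = Σ v_i α_i^2 r_i = 4·10·2 + 6·9·0 + 5·1·11 + 5·4·6 + 6·4·0 = 255 ≡ 8.
  S = (2, 4, 8) ≠ 0, so r is not a codeword (an error is present).
Step 3: locate the error. For a single error e at position i, S_ℓ = v_i·e·α_i^ℓ, so α_err = S_1/S_0.
  S_0^{−1} = 2^{−1} = 7 (mod 13), so α_err = 4·7 = 28 ≡ 2 = α_5. Error position i = 5.
  Consistency check: S_2/S_1 = 8·10 = 80 ≡ 2 = α_err ✓ (single-error assumption holds).
Step 4: error magnitude e = S_0/v_5 = S_0·∏_{j≠5}(α_5 − α_j) = 2·11 = 22 ≡ 9 (mod 13).
Step 5: correct position 5: c_5 = r_5 − e = 0 − 9 ≡ 4 (mod 13). Hence c = [2, 0, 11, 6, 4].
  Check: interpolating c through the α_i gives m(x) = 5 + 6·x (degree < 2) with m(α_i) = c_i for every i, so c is indeed a codeword.


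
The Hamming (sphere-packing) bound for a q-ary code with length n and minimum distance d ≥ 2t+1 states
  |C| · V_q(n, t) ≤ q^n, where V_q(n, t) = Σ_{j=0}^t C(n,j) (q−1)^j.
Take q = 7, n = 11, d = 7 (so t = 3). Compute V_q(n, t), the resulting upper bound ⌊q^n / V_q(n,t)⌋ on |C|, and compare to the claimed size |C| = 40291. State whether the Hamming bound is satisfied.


V_q(n, t) = 37687, q^n = 1977326743, Hamming bound = 52467, |C| = 40291 ≤ bound (satisfied).

Step 1: Compute V_q(n, t) = Σ_{j=0}^3 C(n, j) (q−1)^j.
  j = 0: C(11,0)·(6)^0 = 1·1 = 1.
  j = 1: C(11,1)·(6)^1 = 11·6 = 66.
  j = 2: C(11,2)·(6)^2 = 55·36 = 1980.
  j = 3: C(11,3)·(6)^3 = 165·216 = 35640.
  V_q(n, t) = 1 + 66 + 1980 + 35640 = 37687.
Step 2: q^n = 7^11 = 1977326743.
Step 3: Hamming bound ⌊q^n / V_q(n,t)⌋ = ⌊1977326743/37687⌋ = 52467.
Step 4: Compare |C| = 40291 to 52467: satisfied.
The claimed |C| lies below the Hamming bound.


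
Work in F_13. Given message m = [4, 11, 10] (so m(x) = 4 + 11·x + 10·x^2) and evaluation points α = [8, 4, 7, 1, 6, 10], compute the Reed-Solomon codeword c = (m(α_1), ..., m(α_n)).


c = [4, 0, 12, 12, 1, 9]

Message polynomial: m(x) = 4 + 11·x + 10·x^2 (mod 13).
For each evaluation point α_i, compute m(α_i) mod 13:
  α_1 = 8: Horner steps 10 → 0 → 4, so m(8) = 4.
  α_2 = 4: Horner steps 10 → 12 → 0, so m(4) = 0.
  α_3 = 7: Horner steps 10 → 3 → 12, so m(7) = 12.
  α_4 = 1: Horner steps 10 → 8 → 12, so m(1) = 12.
  α_5 = 6: Horner steps 10 → 6 → 1, so m(6) = 1.
  α_6 = 10: Horner steps 10 → 7 → 9, so m(10) = 9.
Codeword c = [4, 0, 12, 12, 1, 9] ∈ F_13^6.


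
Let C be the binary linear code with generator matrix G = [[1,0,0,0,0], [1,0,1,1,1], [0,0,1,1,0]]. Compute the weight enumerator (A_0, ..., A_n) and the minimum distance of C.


Weight distribution: A_0 = 1, A_1 = 2, A_2 = 2, A_3 = 2, A_4 = 1. Minimum distance d = 1.

Enumerate all 2^3 = 8 messages m ∈ F_2^3.
For each, compute codeword c = mG in F_2^5, then tally its weight.
  m = 000 → c = 00000, weight = 0.
  m = 100 → c = 10000, weight = 1.
  m = 010 → c = 10111, weight = 4.
  m = 110 → c = 00111, weight = 3.
  m = 001 → c = 00110, weight = 2.
  m = 101 → c = 10110, weight = 3.
  m = 011 → c = 10001, weight = 2.
  m = 111 → c = 00001, weight = 1.
Tally weights:
  weight 0: 1 codewords.
  weight 1: 2 codewords.
  weight 2: 2 codewords.
  weight 3: 2 codewords.
  weight 4: 1 codewords.
Minimum distance d = smallest w > 0 with A_w > 0 = 1.
Sanity: Σ A_w = 8 = 2^3 = 8 ✓.


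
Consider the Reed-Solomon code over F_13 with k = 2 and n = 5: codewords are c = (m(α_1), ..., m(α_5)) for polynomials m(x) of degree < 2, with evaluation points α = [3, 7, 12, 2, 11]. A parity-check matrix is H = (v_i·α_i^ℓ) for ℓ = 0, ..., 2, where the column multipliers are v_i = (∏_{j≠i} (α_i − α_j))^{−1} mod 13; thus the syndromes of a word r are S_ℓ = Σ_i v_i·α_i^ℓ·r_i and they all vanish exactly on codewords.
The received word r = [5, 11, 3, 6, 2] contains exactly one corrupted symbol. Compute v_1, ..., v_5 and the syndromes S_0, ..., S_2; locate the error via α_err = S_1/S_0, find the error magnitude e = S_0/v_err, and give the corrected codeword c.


S = (1, 3, 9), error at position 1, error magnitude e = 11, c = [7, 11, 3, 6, 2].

Step 1: column multipliers v_i = (∏_{j≠i}(α_i − α_j))^{−1} mod 13.
  i = 1 (α = 3): (3−7)(3−12)(3−2)(3−11) = (−4)·(−9)·1·(−8) = −288 ≡ 11, so v_1 = 11^{−1} = 6 (mod 13).
  i = 2 (α = 7): (7−3)(7−12)(7−2)(7−11) = 4·(−5)·5·(−4) = 400 ≡ 10, so v_2 = 10^{−1} = 4 (mod 13).
  i = 3 (α = 12): (12−3)(12−7)(12−2)(12−11) = 9·5·10·1 = 450 ≡ 8, so v_3 = 8^{−1} = 5 (mod 13).
  i = 4 (α = 2): (2−3)(2−7)(2−12)(2−11) = (−1)·(−5)·(−10)·(−9) = 450 ≡ 8, so v_4 = 8^{−1} = 5 (mod 13).
  i = 5 (α = 11): (11−3)(11−7)(11−12)(11−2) = 8·4·(−1)·9 = −288 ≡ 11, so v_5 = 11^{−1} = 6 (mod 13).
  v = [6, 4, 5, 5, 6].
Step 2: syndromes of r = [5, 11, 3, 6, 2] (all sums mod 13).
  S_0 = Σ v_i r_i = 6·5 + 4·11 + 5·3 + 5·6 + 6·2 = 131 ≡ 1.
  S_1 = Σ v_i α_i r_i = 6·3·5 + 4·7·11 + 5·12·3 + 5·2·6 + 6·11·2 = 770 ≡ 3.
  α_i^2 mod 13 = [9, 10, 1, 4, 4].
  S_2 = Σ v_i α_i^2 r_i = 6·9·5 + 4·10·11 + 5·1·3 + 5·4·6 + 6·4·2 = 893 ≡ 9.
  S = (1, 3, 9) ≠ 0, so r is not a codeword (an error is present).
Step 3: locate the error. For a single error e at position i, S_ℓ = v_i·e·α_i^ℓ, so α_err = S_1/S_0.
  S_0^{−1} = 1^{−1} = 1 (mod 13), so α_err = 3·1 = 3 ≡ 3 = α_1. Error position i = 1.
  Consistency check: S_2/S_1 = 9·9 = 81 ≡ 3 = α_err ✓ (single-error assumption holds).
Step 4: error magnitude e = S_0/v_1 = S_0·∏_{j≠1}(α_1 − α_j) = 1·11 = 11 ≡ 11 (mod 13).
Step 5: correct position 1: c_1 = r_1 − e = 5 − 11 ≡ 7 (mod 13). Hence c = [7, 11, 3, 6, 2].
  Check: interpolating c through the α_i gives m(x) = 4 + 1·x (degree < 2) with m(α_i) = c_i for every i, so c is indeed a codeword.


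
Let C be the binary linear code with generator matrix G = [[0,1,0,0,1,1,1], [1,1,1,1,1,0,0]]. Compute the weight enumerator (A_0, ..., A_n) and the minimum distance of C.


Weight distribution: A_0 = 1, A_4 = 1, A_5 = 2. Minimum distance d = 4.

Enumerate all 2^2 = 4 messages m ∈ F_2^2.
For each, compute codeword c = mG in F_2^7, then tally its weight.
  m = 00 → c = 0000000, weight = 0.
  m = 10 → c = 0100111, weight = 4.
  m = 01 → c = 1111100, weight = 5.
  m = 11 → c = 1011011, weight = 5.
Tally weights:
  weight 0: 1 codewords.
  weight 4: 1 codewords.
  weight 5: 2 codewords.
Minimum distance d = smallest w > 0 with A_w > 0 = 4.
Sanity: Σ A_w = 4 = 2^2 = 4 ✓.


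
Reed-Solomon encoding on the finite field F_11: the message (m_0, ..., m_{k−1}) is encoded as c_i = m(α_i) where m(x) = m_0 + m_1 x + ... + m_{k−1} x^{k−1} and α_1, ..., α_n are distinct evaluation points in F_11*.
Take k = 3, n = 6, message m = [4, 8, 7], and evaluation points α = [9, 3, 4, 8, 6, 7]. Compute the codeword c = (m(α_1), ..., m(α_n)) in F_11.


c = [5, 3, 5, 10, 7, 7]

Message polynomial: m(x) = 4 + 8·x + 7·x^2 (mod 11).
For each evaluation point α_i, compute m(α_i) mod 11:
  α_1 = 9: Horner steps 7 → 5 → 5, so m(9) = 5.
  α_2 = 3: Horner steps 7 → 7 → 3, so m(3) = 3.
  α_3 = 4: Horner steps 7 → 3 → 5, so m(4) = 5.
  α_4 = 8: Horner steps 7 → 9 → 10, so m(8) = 10.
  α_5 = 6: Horner steps 7 → 6 → 7, so m(6) = 7.
  α_6 = 7: Horner steps 7 → 2 → 7, so m(7) = 7.
Codeword c = [5, 3, 5, 10, 7, 7] ∈ F_11^6.


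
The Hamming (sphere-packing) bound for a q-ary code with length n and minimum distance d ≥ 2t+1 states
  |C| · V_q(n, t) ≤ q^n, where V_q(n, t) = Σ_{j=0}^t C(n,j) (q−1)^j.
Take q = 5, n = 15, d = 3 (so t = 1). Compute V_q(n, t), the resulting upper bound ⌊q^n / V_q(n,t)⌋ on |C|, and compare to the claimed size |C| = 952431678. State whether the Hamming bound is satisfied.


V_q(n, t) = 61, q^n = 30517578125, Hamming bound = 500288165, |C| = 952431678 > bound (violated).

Step 1: Compute V_q(n, t) = Σ_{j=0}^1 C(n, j) (q−1)^j.
  j = 0: C(15,0)·(4)^0 = 1·1 = 1.
  j = 1: C(15,1)·(4)^1 = 15·4 = 60.
  V_q(n, t) = 1 + 60 = 61.
Step 2: q^n = 5^15 = 30517578125.
Step 3: Hamming bound ⌊q^n / V_q(n,t)⌋ = ⌊30517578125/61⌋ = 500288165.
Step 4: Compare |C| = 952431678 to 500288165: violated.
The claimed |C| lies above the Hamming bound, so no 5-ary code of length 15 with d ≥ 3 can have 952431678 codewords.


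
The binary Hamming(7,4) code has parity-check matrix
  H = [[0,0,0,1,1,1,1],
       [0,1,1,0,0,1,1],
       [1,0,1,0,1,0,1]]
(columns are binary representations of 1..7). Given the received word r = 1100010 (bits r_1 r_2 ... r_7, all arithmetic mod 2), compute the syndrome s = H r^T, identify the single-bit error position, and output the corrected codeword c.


s = (1, 0, 1)^T, error position = 5, corrected codeword c = 1100110

Compute s = H r^T mod 2 one row at a time:
  s_1 = 0 + 0 + 1 + 0 = 1 ≡ 1 (mod 2).
  s_2 = 1 + 0 + 1 + 0 = 2 ≡ 0 (mod 2).
  s_3 = 1 + 0 + 0 + 0 = 1 ≡ 1 (mod 2).
s = (1, 0, 1)^T — this equals column 5 of H (binary 101), so error is at position 5.
Correct: flip bit 5 of r = 1100010 to get c = 1100110.


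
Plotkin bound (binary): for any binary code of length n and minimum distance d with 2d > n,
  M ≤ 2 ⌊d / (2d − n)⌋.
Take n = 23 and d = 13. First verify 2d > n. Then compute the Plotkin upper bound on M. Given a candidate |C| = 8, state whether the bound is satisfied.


Plotkin bound M ≤ 8; given |C| = 8 ≤ bound (satisfied).

Check applicability: 2d = 26, n = 23.
2d − n = 3 > 0, so Plotkin applies.
Compute d/(2d−n) = 13/3 ≈ 4.3333.
⌊d/(2d−n)⌋ = 4.
Plotkin bound: M ≤ 2·4 = 8.
Given |C| = 8, check: satisfied.
This |C| is at the Plotkin bound.
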